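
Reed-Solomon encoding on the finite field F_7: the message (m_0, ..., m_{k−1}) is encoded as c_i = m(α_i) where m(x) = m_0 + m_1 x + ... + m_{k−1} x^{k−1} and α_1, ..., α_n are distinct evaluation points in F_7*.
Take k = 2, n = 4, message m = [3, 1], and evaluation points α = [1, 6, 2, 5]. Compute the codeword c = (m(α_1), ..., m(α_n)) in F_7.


c = [4, 2, 5, 1]

Message polynomial: m(x) = 3 + 1·x (mod 7).
For each evaluation point α_i, compute m(α_i) mod 7:
  α_1 = 1: Horner steps 1 → 4, so m(1) = 4.
  α_2 = 6: Horner steps 1 → 2, so m(6) = 2.
  α_3 = 2: Horner steps 1 → 5, so m(2) = 5.
  α_4 = 5: Horner steps 1 → 1, so m(5) = 1.
Codeword c = [4, 2, 5, 1] ∈ F_7^4.


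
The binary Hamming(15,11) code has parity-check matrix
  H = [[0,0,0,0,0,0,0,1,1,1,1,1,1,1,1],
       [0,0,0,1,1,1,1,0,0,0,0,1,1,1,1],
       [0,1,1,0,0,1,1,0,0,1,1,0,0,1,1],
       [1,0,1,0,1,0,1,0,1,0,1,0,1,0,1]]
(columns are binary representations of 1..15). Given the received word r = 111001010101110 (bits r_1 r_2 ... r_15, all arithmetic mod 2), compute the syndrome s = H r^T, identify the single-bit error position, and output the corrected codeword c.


s = (1, 0, 1, 1)^T, error position = 11, corrected codeword c = 111001010111110

Compute s = H r^T mod 2 one row at a time:
  s_1 = 1 + 0 + 1 + 0 + 1 + 1 + 1 + 0 = 5 ≡ 1 (mod 2).
  s_2 = 0 + 0 + 1 + 0 + 1 + 1 + 1 + 0 = 4 ≡ 0 (mod 2).
  s_3 = 1 + 1 + 1 + 0 + 1 + 0 + 1 + 0 = 5 ≡ 1 (mod 2).
  s_4 = 1 + 1 + 0 + 0 + 0 + 0 + 1 + 0 = 3 ≡ 1 (mod 2).
s = (1, 0, 1, 1)^T — this equals column 11 of H (binary 1011), so error is at position 11.
Correct: flip bit 11 of r = 111001010101110 to get c = 111001010111110.


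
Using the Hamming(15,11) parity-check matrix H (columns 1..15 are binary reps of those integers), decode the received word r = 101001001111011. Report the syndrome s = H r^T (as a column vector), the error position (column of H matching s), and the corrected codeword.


s = (0, 0, 0, 1)^T, error position = 1, corrected codeword c = 001001001111011

Compute s = H r^T mod 2 one row at a time:
  s_1 = 0 + 1 + 1 + 1 + 1 + 0 + 1 + 1 = 6 ≡ 0 (mod 2).
  s_2 = 0 + 0 + 1 + 0 + 1 + 0 + 1 + 1 = 4 ≡ 0 (mod 2).
  s_3 = 0 + 1 + 1 + 0 + 1 + 1 + 1 + 1 = 6 ≡ 0 (mod 2).
  s_4 = 1 + 1 + 0 + 0 + 1 + 1 + 0 + 1 = 5 ≡ 1 (mod 2).
s = (0, 0, 0, 1)^T — this equals column 1 of H (binary 0001), so error is at position 1.
Correct: flip bit 1 of r = 101001001111011 to get c = 001001001111011.


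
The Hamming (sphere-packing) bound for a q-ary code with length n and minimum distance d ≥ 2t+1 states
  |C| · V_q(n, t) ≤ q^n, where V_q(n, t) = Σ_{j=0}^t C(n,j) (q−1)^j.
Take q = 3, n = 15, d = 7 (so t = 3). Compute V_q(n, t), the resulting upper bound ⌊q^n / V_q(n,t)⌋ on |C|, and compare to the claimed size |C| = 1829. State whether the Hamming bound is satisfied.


V_q(n, t) = 4091, q^n = 14348907, Hamming bound = 3507, |C| = 1829 ≤ bound (satisfied).

Step 1: Compute V_q(n, t) = Σ_{j=0}^3 C(n, j) (q−1)^j.
  j = 0: C(15,0)·(2)^0 = 1·1 = 1.
  j = 1: C(15,1)·(2)^1 = 15·2 = 30.
  j = 2: C(15,2)·(2)^2 = 105·4 = 420.
  j = 3: C(15,3)·(2)^3 = 455·8 = 3640.
  V_q(n, t) = 1 + 30 + 420 + 3640 = 4091.
Step 2: q^n = 3^15 = 14348907.
Step 3: Hamming bound ⌊q^n / V_q(n,t)⌋ = ⌊14348907/4091⌋ = 3507.
Step 4: Compare |C| = 1829 to 3507: satisfied.
The claimed |C| lies below the Hamming bound.


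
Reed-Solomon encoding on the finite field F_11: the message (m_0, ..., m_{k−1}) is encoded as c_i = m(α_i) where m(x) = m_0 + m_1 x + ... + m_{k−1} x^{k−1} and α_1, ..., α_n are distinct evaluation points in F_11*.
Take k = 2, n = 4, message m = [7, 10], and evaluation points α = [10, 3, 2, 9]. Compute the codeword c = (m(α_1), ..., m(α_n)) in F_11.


c = [8, 4, 5, 9]

Message polynomial: m(x) = 7 + 10·x (mod 11).
For each evaluation point α_i, compute m(α_i) mod 11:
  α_1 = 10: Horner steps 10 → 8, so m(10) = 8.
  α_2 = 3: Horner steps 10 → 4, so m(3) = 4.
  α_3 = 2: Horner steps 10 → 5, so m(2) = 5.
  α_4 = 9: Horner steps 10 → 9, so m(9) = 9.
Codeword c = [8, 4, 5, 9] ∈ F_11^4.


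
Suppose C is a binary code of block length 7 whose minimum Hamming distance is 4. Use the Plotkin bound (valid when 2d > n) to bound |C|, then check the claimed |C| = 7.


Plotkin bound M ≤ 8; given |C| = 7 ≤ bound (satisfied).

Check applicability: 2d = 8, n = 7.
2d − n = 1 > 0, so Plotkin applies.
Compute d/(2d−n) = 4/1 ≈ 4.0000.
⌊d/(2d−n)⌋ = 4.
Plotkin bound: M ≤ 2·4 = 8.
Given |C| = 7, check: satisfied.
This |C| is below the Plotkin bound.


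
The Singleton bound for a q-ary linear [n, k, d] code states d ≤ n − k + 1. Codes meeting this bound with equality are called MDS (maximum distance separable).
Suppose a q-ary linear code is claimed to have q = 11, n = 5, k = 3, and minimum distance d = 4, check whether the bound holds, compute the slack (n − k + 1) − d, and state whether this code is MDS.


Singleton RHS = n − k + 1 = 3, slack = -1, bound violated (no such code; not MDS).

Singleton bound: d ≤ n − k + 1.
Here n = 5, k = 3, so n − k + 1 = 3.
Given d = 4, check d ≤ 3: NO.
Slack = (n − k + 1) − d = -1.
The slack is negative: d = 4 exceeds n − k + 1 = 3 by 1, so the Singleton bound is violated and no linear [5, 3, 4]_11 code can exist. In particular it is not MDS (MDS requires d = n − k + 1 exactly).
Description: the claimed parameters are [5, 3, 4]_11; such a code would be impossible (violates the Singleton bound).


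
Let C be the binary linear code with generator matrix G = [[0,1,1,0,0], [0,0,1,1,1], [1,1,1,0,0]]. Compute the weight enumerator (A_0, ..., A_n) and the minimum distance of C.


Weight distribution: A_0 = 1, A_1 = 1, A_2 = 1, A_3 = 3, A_4 = 2. Minimum distance d = 1.

Enumerate all 2^3 = 8 messages m ∈ F_2^3.
For each, compute codeword c = mG in F_2^5, then tally its weight.
  m = 000 → c = 00000, weight = 0.
  m = 100 → c = 01100, weight = 2.
  m = 010 → c = 00111, weight = 3.
  m = 110 → c = 01011, weight = 3.
  m = 001 → c = 11100, weight = 3.
  m = 101 → c = 10000, weight = 1.
  m = 011 → c = 11011, weight = 4.
  m = 111 → c = 10111, weight = 4.
Tally weights:
  weight 0: 1 codewords.
  weight 1: 1 codewords.
  weight 2: 1 codewords.
  weight 3: 3 codewords.
  weight 4: 2 codewords.
Minimum distance d = smallest w > 0 with A_w > 0 = 1.
Sanity: Σ A_w = 8 = 2^3 = 8 ✓.


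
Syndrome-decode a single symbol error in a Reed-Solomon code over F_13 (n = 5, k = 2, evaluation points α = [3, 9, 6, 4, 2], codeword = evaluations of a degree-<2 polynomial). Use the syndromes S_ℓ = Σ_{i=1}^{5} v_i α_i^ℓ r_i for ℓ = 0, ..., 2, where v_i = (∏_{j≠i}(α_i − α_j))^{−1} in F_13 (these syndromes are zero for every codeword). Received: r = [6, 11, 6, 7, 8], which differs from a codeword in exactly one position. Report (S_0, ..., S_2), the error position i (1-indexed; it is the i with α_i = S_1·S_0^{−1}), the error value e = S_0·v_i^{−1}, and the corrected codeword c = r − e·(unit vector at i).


S = (12, 10, 4), error at position 1, error magnitude e = 5, c = [1, 11, 6, 7, 8].

Step 1: column multipliers v_i = (∏_{j≠i}(α_i − α_j))^{−1} mod 13.
  i = 1 (α = 3): (3−9)(3−6)(3−4)(3−2) = (−6)·(−3)·(−1)·1 = −18 ≡ 8, so v_1 = 8^{−1} = 5 (mod 13).
  i = 2 (α = 9): (9−3)(9−6)(9−4)(9−2) = 6·3·5·7 = 630 ≡ 6, so v_2 = 6^{−1} = 11 (mod 13).
  i = 3 (α = 6): (6−3)(6−9)(6−4)(6−2) = 3·(−3)·2·4 = −72 ≡ 6, so v_3 = 6^{−1} = 11 (mod 13).
  i = 4 (α = 4): (4−3)(4−9)(4−6)(4−2) = 1·(−5)·(−2)·2 = 20 ≡ 7, so v_4 = 7^{−1} = 2 (mod 13).
  i = 5 (α = 2): (2−3)(2−9)(2−6)(2−4) = (−1)·(−7)·(−4)·(−2) = 56 ≡ 4, so v_5 = 4^{−1} = 10 (mod 13).
  v = [5, 11, 11, 2, 10].
Step 2: syndromes of r = [6, 11, 6, 7, 8] (all sums mod 13).
  S_0 = Σ v_i r_i = 5·6 + 11·11 + 11·6 + 2·7 + 10·8 = 311 ≡ 12.
  S_1 = Σ v_i α_i r_i = 5·3·6 + 11·9·11 + 11·6·6 + 2·4·7 + 10·2·8 = 1791 ≡ 10.
  α_i^2 mod 13 = [9, 3, 10, 3, 4].
  S_2 = Σ v_i α_i^2 r_i = 5·9·6 + 11·3·11 + 11·10·6 + 2·3·7 + 10·4·8 = 1655 ≡ 4.
  S = (12, 10, 4) ≠ 0, so r is not a codeword (an error is present).
Step 3: locate the error. For a single error e at position i, S_ℓ = v_i·e·α_i^ℓ, so α_err = S_1/S_0.
  S_0^{−1} = 12^{−1} = 12 (mod 13), so α_err = 10·12 = 120 ≡ 3 = α_1. Error position i = 1.
  Consistency check: S_2/S_1 = 4·4 = 16 ≡ 3 = α_err ✓ (single-error assumption holds).
Step 4: error magnitude e = S_0/v_1 = S_0·∏_{j≠1}(α_1 − α_j) = 12·8 = 96 ≡ 5 (mod 13).
Step 5: correct position 1: c_1 = r_1 − e = 6 − 5 ≡ 1 (mod 13). Hence c = [1, 11, 6, 7, 8].
  Check: interpolating c through the α_i gives m(x) = 9 + 6·x (degree < 2) with m(α_i) = c_i for every i, so c is indeed a codeword.


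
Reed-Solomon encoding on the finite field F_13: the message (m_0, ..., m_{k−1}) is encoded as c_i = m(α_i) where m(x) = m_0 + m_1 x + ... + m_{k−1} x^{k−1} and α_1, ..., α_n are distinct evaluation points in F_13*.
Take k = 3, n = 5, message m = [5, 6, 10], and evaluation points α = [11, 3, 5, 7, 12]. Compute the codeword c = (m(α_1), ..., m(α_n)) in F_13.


c = [7, 9, 12, 4, 9]

Message polynomial: m(x) = 5 + 6·x + 10·x^2 (mod 13).
For each evaluation point α_i, compute m(α_i) mod 13:
  α_1 = 11: Horner steps 10 → 12 → 7, so m(11) = 7.
  α_2 = 3: Horner steps 10 → 10 → 9, so m(3) = 9.
  α_3 = 5: Horner steps 10 → 4 → 12, so m(5) = 12.
  α_4 = 7: Horner steps 10 → 11 → 4, so m(7) = 4.
  α_5 = 12: Horner steps 10 → 9 → 9, so m(12) = 9.
Codeword c = [7, 9, 12, 4, 9] ∈ F_13^5.


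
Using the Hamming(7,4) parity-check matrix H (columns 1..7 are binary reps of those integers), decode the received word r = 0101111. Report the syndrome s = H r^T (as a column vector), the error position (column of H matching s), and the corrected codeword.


s = (0, 1, 0)^T, error position = 2, corrected codeword c = 0001111

Compute s = H r^T mod 2 one row at a time:
  s_1 = 1 + 1 + 1 + 1 = 4 ≡ 0 (mod 2).
  s_2 = 1 + 0 + 1 + 1 = 3 ≡ 1 (mod 2).
  s_3 = 0 + 0 + 1 + 1 = 2 ≡ 0 (mod 2).
s = (0, 1, 0)^T — this equals column 2 of H (binary 010), so error is at position 2.
Correct: flip bit 2 of r = 0101111 to get c = 0001111.


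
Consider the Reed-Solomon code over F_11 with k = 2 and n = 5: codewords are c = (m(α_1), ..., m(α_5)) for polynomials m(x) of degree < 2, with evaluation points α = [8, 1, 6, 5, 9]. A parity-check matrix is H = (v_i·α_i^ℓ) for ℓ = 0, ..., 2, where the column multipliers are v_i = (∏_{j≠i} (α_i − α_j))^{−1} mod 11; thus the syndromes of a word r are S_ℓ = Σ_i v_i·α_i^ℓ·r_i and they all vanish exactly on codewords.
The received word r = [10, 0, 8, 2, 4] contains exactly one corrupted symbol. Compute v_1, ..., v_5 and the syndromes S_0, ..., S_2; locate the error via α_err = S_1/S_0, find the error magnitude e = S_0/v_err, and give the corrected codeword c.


S = (6, 4, 10), error at position 1, error magnitude e = 1, c = [9, 0, 8, 2, 4].

Step 1: column multipliers v_i = (∏_{j≠i}(α_i − α_j))^{−1} mod 11.
  i = 1 (α = 8): (8−1)(8−6)(8−5)(8−9) = 7·2·3·(−1) = −42 ≡ 2, so v_1 = 2^{−1} = 6 (mod 11).
  i = 2 (α = 1): (1−8)(1−6)(1−5)(1−9) = (−7)·(−5)·(−4)·(−8) = 1120 ≡ 9, so v_2 = 9^{−1} = 5 (mod 11).
  i = 3 (α = 6): (6−8)(6−1)(6−5)(6−9) = (−2)·5·1·(−3) = 30 ≡ 8, so v_3 = 8^{−1} = 7 (mod 11).
  i = 4 (α = 5): (5−8)(5−1)(5−6)(5−9) = (−3)·4·(−1)·(−4) = −48 ≡ 7, so v_4 = 7^{−1} = 8 (mod 11).
  i = 5 (α = 9): (9−8)(9−1)(9−6)(9−5) = 1·8·3·4 = 96 ≡ 8, so v_5 = 8^{−1} = 7 (mod 11).
  v = [6, 5, 7, 8, 7].
Step 2: syndromes of r = [10, 0, 8, 2, 4] (all sums mod 11).
  S_0 = Σ v_i r_i = 6·10 + 5·0 + 7·8 + 8·2 + 7·4 = 160 ≡ 6.
  S_1 = Σ v_i α_i r_i = 6·8·10 + 5·1·0 + 7·6·8 + 8·5·2 + 7·9·4 = 1148 ≡ 4.
  α_i^2 mod 11 = [9, 1, 3, 3, 4].
  S_2 = Σ v_i α_i^2 r_i = 6·9·10 + 5·1·0 + 7·3·8 + 8·3·2 + 7·4·4 = 868 ≡ 10.
  S = (6, 4, 10) ≠ 0, so r is not a codeword (an error is present).
Step 3: locate the error. For a single error e at position i, S_ℓ = v_i·e·α_i^ℓ, so α_err = S_1/S_0.
  S_0^{−1} = 6^{−1} = 2 (mod 11), so α_err = 4·2 = 8 ≡ 8 = α_1. Error position i = 1.
  Consistency check: S_2/S_1 = 10·3 = 30 ≡ 8 = α_err ✓ (single-error assumption holds).
Step 4: error magnitude e = S_0/v_1 = S_0·∏_{j≠1}(α_1 − α_j) = 6·2 = 12 ≡ 1 (mod 11).
Step 5: correct position 1: c_1 = r_1 − e = 10 − 1 ≡ 9 (mod 11). Hence c = [9, 0, 8, 2, 4].
  Check: interpolating c through the α_i gives m(x) = 5 + 6·x (degree < 2) with m(α_i) = c_i for every i, so c is indeed a codeword.


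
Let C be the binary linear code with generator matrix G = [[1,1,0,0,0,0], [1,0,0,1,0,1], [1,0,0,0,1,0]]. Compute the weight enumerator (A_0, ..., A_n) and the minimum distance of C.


Weight distribution: A_0 = 1, A_2 = 3, A_3 = 3, A_5 = 1. Minimum distance d = 2.

Enumerate all 2^3 = 8 messages m ∈ F_2^3.
For each, compute codeword c = mG in F_2^6, then tally its weight.
  m = 000 → c = 000000, weight = 0.
  m = 100 → c = 110000, weight = 2.
  m = 010 → c = 100101, weight = 3.
  m = 110 → c = 010101, weight = 3.
  m = 001 → c = 100010, weight = 2.
  m = 101 → c = 010010, weight = 2.
  m = 011 → c = 000111, weight = 3.
  m = 111 → c = 110111, weight = 5.
Tally weights:
  weight 0: 1 codewords.
  weight 2: 3 codewords.
  weight 3: 3 codewords.
  weight 5: 1 codewords.
Minimum distance d = smallest w > 0 with A_w > 0 = 2.
Sanity: Σ A_w = 8 = 2^3 = 8 ✓.


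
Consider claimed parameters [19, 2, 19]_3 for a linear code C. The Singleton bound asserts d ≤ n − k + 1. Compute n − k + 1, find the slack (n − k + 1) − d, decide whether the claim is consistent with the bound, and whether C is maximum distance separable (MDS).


Singleton RHS = n − k + 1 = 18, slack = -1, bound violated (no such code; not MDS).

Singleton bound: d ≤ n − k + 1.
Here n = 19, k = 2, so n − k + 1 = 18.
Given d = 19, check d ≤ 18: NO.
Slack = (n − k + 1) − d = -1.
The slack is negative: d = 19 exceeds n − k + 1 = 18 by 1, so the Singleton bound is violated and no linear [19, 2, 19]_3 code can exist. In particular it is not MDS (MDS requires d = n − k + 1 exactly).
Description: the claimed parameters are [19, 2, 19]_3; such a code would be impossible (violates the Singleton bound).


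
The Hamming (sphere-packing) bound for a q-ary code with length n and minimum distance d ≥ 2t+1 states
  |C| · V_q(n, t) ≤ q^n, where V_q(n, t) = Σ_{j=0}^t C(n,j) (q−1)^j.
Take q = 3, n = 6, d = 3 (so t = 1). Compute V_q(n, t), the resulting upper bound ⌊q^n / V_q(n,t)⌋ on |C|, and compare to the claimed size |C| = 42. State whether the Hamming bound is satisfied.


V_q(n, t) = 13, q^n = 729, Hamming bound = 56, |C| = 42 ≤ bound (satisfied).

Step 1: Compute V_q(n, t) = Σ_{j=0}^1 C(n, j) (q−1)^j.
  j = 0: C(6,0)·(2)^0 = 1·1 = 1.
  j = 1: C(6,1)·(2)^1 = 6·2 = 12.
  V_q(n, t) = 1 + 12 = 13.
Step 2: q^n = 3^6 = 729.
Step 3: Hamming bound ⌊q^n / V_q(n,t)⌋ = ⌊729/13⌋ = 56.
Step 4: Compare |C| = 42 to 56: satisfied.
The claimed |C| lies below the Hamming bound.


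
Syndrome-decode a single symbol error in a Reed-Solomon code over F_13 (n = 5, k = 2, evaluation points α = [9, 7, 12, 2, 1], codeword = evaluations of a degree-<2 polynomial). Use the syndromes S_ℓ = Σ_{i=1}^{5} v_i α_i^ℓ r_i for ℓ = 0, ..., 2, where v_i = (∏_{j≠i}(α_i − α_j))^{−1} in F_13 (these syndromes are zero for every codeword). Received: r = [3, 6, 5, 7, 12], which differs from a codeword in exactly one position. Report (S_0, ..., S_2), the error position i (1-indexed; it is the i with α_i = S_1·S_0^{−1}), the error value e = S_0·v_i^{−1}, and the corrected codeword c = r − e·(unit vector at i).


S = (11, 11, 11), error at position 5, error magnitude e = 10, c = [3, 6, 5, 7, 2].

Step 1: column multipliers v_i = (∏_{j≠i}(α_i − α_j))^{−1} mod 13.
  i = 1 (α = 9): (9−7)(9−12)(9−2)(9−1) = 2·(−3)·7·8 = −336 ≡ 2, so v_1 = 2^{−1} = 7 (mod 13).
  i = 2 (α = 7): (7−9)(7−12)(7−2)(7−1) = (−2)·(−5)·5·6 = 300 ≡ 1, so v_2 = 1^{−1} = 1 (mod 13).
  i = 3 (α = 12): (12−9)(12−7)(12−2)(12−1) = 3·5·10·11 = 1650 ≡ 12, so v_3 = 12^{−1} = 12 (mod 13).
  i = 4 (α = 2): (2−9)(2−7)(2−12)(2−1) = (−7)·(−5)·(−10)·1 = −350 ≡ 1, so v_4 = 1^{−1} = 1 (mod 13).
  i = 5 (α = 1): (1−9)(1−7)(1−12)(1−2) = (−8)·(−6)·(−11)·(−1) = 528 ≡ 8, so v_5 = 8^{−1} = 5 (mod 13).
  v = [7, 1, 12, 1, 5].
Step 2: syndromes of r = [3, 6, 5, 7, 12] (all sums mod 13).
  S_0 = Σ v_i r_i = 7·3 + 1·6 + 12·5 + 1·7 + 5·12 = 154 ≡ 11.
  S_1 = Σ v_i α_i r_i = 7·9·3 + 1·7·6 + 12·12·5 + 1·2·7 + 5·1·12 = 1025 ≡ 11.
  α_i^2 mod 13 = [3, 10, 1, 4, 1].
  S_2 = Σ v_i α_i^2 r_i = 7·3·3 + 1·10·6 + 12·1·5 + 1·4·7 + 5·1·12 = 271 ≡ 11.
  S = (11, 11, 11) ≠ 0, so r is not a codeword (an error is present).
Step 3: locate the error. For a single error e at position i, S_ℓ = v_i·e·α_i^ℓ, so α_err = S_1/S_0.
  S_0^{−1} = 11^{−1} = 6 (mod 13), so α_err = 11·6 = 66 ≡ 1 = α_5. Error position i = 5.
  Consistency check: S_2/S_1 = 11·6 = 66 ≡ 1 = α_err ✓ (single-error assumption holds).
Step 4: error magnitude e = S_0/v_5 = S_0·∏_{j≠5}(α_5 − α_j) = 11·8 = 88 ≡ 10 (mod 13).
Step 5: correct position 5: c_5 = r_5 − e = 12 − 10 ≡ 2 (mod 13). Hence c = [3, 6, 5, 7, 2].
  Check: interpolating c through the α_i gives m(x) = 10 + 5·x (degree < 2) with m(α_i) = c_i for every i, so c is indeed a codeword.


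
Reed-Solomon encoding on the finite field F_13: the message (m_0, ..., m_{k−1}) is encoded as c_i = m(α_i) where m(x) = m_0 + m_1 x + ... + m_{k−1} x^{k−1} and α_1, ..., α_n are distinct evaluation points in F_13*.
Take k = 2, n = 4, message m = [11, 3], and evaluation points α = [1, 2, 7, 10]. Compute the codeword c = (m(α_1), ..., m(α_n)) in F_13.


c = [1, 4, 6, 2]

Message polynomial: m(x) = 11 + 3·x (mod 13).
For each evaluation point α_i, compute m(α_i) mod 13:
  α_1 = 1: Horner steps 3 → 1, so m(1) = 1.
  α_2 = 2: Horner steps 3 → 4, so m(2) = 4.
  α_3 = 7: Horner steps 3 → 6, so m(7) = 6.
  α_4 = 10: Horner steps 3 → 2, so m(10) = 2.
Codeword c = [1, 4, 6, 2] ∈ F_13^4.


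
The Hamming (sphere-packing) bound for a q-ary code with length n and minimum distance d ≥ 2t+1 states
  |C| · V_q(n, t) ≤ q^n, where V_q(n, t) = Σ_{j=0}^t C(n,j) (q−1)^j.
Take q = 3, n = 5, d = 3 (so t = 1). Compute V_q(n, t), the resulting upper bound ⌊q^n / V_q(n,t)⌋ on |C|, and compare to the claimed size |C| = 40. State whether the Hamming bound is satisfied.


V_q(n, t) = 11, q^n = 243, Hamming bound = 22, |C| = 40 > bound (violated).

Step 1: Compute V_q(n, t) = Σ_{j=0}^1 C(n, j) (q−1)^j.
  j = 0: C(5,0)·(2)^0 = 1·1 = 1.
  j = 1: C(5,1)·(2)^1 = 5·2 = 10.
  V_q(n, t) = 1 + 10 = 11.
Step 2: q^n = 3^5 = 243.
Step 3: Hamming bound ⌊q^n / V_q(n,t)⌋ = ⌊243/11⌋ = 22.
Step 4: Compare |C| = 40 to 22: violated.
The claimed |C| lies above the Hamming bound, so no 3-ary code of length 5 with d ≥ 3 can have 40 codewords.


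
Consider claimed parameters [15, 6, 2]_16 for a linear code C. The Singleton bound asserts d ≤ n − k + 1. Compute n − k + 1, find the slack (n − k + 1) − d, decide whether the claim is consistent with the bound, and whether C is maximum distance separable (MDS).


Singleton RHS = n − k + 1 = 10, slack = 8, bound satisfied, not MDS.

Singleton bound: d ≤ n − k + 1.
Here n = 15, k = 6, so n − k + 1 = 10.
Given d = 2, check d ≤ 10: YES.
Slack = (n − k + 1) − d = 8.
The code is NOT MDS (slack = 8 > 0).
Description: the claimed parameters are [15, 6, 2]_16; such a code would be non-MDS.


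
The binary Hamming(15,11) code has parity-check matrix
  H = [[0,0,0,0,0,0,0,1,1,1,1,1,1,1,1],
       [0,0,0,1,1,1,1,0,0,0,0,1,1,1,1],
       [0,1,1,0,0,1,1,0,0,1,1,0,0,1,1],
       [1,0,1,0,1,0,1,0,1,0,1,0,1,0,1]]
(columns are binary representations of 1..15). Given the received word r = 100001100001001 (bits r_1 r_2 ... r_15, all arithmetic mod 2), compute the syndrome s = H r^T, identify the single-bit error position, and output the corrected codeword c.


s = (0, 0, 1, 1)^T, error position = 3, corrected codeword c = 101001100001001

Compute s = H r^T mod 2 one row at a time:
  s_1 = 0 + 0 + 0 + 0 + 1 + 0 + 0 + 1 = 2 ≡ 0 (mod 2).
  s_2 = 0 + 0 + 1 + 1 + 1 + 0 + 0 + 1 = 4 ≡ 0 (mod 2).
  s_3 = 0 + 0 + 1 + 1 + 0 + 0 + 0 + 1 = 3 ≡ 1 (mod 2).
  s_4 = 1 + 0 + 0 + 1 + 0 + 0 + 0 + 1 = 3 ≡ 1 (mod 2).
s = (0, 0, 1, 1)^T — this equals column 3 of H (binary 0011), so error is at position 3.
Correct: flip bit 3 of r = 100001100001001 to get c = 101001100001001.


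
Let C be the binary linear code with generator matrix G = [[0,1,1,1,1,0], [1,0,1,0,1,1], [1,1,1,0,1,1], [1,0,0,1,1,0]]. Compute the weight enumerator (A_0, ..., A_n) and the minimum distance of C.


Weight distribution: A_0 = 1, A_1 = 1, A_2 = 2, A_3 = 6, A_4 = 5, A_5 = 1. Minimum distance d = 1.

Enumerate all 2^4 = 16 messages m ∈ F_2^4.
For each, compute codeword c = mG in F_2^6, then tally its weight.
  m = 0000 → c = 000000, weight = 0.
  m = 1000 → c = 011110, weight = 4.
  m = 0100 → c = 101011, weight = 4.
  m = 1100 → c = 110101, weight = 4.
  m = 0010 → c = 111011, weight = 5.
  m = 1010 → c = 100101, weight = 3.
  m = 0110 → c = 010000, weight = 1.
  m = 1110 → c = 001110, weight = 3.
  m = 0001 → c = 100110, weight = 3.
  m = 1001 → c = 111000, weight = 3.
  m = 0101 → c = 001101, weight = 3.
  m = 1101 → c = 010011, weight = 3.
  m = 0011 → c = 011101, weight = 4.
  m = 1011 → c = 000011, weight = 2.
  m = 0111 → c = 110110, weight = 4.
  m = 1111 → c = 101000, weight = 2.
Tally weights:
  weight 0: 1 codewords.
  weight 1: 1 codewords.
  weight 2: 2 codewords.
  weight 3: 6 codewords.
  weight 4: 5 codewords.
  weight 5: 1 codewords.
Minimum distance d = smallest w > 0 with A_w > 0 = 1.
Sanity: Σ A_w = 16 = 2^4 = 16 ✓.


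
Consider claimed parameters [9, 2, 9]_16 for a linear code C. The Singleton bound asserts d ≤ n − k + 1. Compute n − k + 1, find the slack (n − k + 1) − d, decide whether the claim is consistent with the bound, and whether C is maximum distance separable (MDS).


Singleton RHS = n − k + 1 = 8, slack = -1, bound violated (no such code; not MDS).

Singleton bound: d ≤ n − k + 1.
Here n = 9, k = 2, so n − k + 1 = 8.
Given d = 9, check d ≤ 8: NO.
Slack = (n − k + 1) − d = -1.
The slack is negative: d = 9 exceeds n − k + 1 = 8 by 1, so the Singleton bound is violated and no linear [9, 2, 9]_16 code can exist. In particular it is not MDS (MDS requires d = n − k + 1 exactly).
Description: the claimed parameters are [9, 2, 9]_16; such a code would be impossible (violates the Singleton bound).


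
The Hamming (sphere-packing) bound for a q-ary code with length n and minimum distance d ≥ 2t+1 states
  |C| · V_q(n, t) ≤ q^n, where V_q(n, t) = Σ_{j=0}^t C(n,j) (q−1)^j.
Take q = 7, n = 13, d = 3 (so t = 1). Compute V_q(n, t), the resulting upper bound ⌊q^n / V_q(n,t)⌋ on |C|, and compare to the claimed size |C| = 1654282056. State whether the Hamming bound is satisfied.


V_q(n, t) = 79, q^n = 96889010407, Hamming bound = 1226443169, |C| = 1654282056 > bound (violated).

Step 1: Compute V_q(n, t) = Σ_{j=0}^1 C(n, j) (q−1)^j.
  j = 0: C(13,0)·(6)^0 = 1·1 = 1.
  j = 1: C(13,1)·(6)^1 = 13·6 = 78.
  V_q(n, t) = 1 + 78 = 79.
Step 2: q^n = 7^13 = 96889010407.
Step 3: Hamming bound ⌊q^n / V_q(n,t)⌋ = ⌊96889010407/79⌋ = 1226443169.
Step 4: Compare |C| = 1654282056 to 1226443169: violated.
The claimed |C| lies above the Hamming bound, so no 7-ary code of length 13 with d ≥ 3 can have 1654282056 codewords.


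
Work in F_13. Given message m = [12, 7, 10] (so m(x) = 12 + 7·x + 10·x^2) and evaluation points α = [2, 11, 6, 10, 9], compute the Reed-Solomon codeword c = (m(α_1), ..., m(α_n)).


c = [1, 12, 11, 3, 1]

Message polynomial: m(x) = 12 + 7·x + 10·x^2 (mod 13).
For each evaluation point α_i, compute m(α_i) mod 13:
  α_1 = 2: Horner steps 10 → 1 → 1, so m(2) = 1.
  α_2 = 11: Horner steps 10 → 0 → 12, so m(11) = 12.
  α_3 = 6: Horner steps 10 → 2 → 11, so m(6) = 11.
  α_4 = 10: Horner steps 10 → 3 → 3, so m(10) = 3.
  α_5 = 9: Horner steps 10 → 6 → 1, so m(9) = 1.
Codeword c = [1, 12, 11, 3, 1] ∈ F_13^5.


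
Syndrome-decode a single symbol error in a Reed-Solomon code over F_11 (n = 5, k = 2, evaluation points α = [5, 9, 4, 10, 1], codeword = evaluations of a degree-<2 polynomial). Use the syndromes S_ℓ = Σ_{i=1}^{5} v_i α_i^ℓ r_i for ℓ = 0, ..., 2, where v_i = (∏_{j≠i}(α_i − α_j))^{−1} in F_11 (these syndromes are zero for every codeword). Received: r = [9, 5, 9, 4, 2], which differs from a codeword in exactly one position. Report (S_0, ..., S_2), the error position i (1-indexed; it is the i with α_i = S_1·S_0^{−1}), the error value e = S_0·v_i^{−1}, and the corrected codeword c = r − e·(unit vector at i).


S = (6, 2, 8), error at position 3, error magnitude e = 10, c = [9, 5, 10, 4, 2].

Step 1: column multipliers v_i = (∏_{j≠i}(α_i − α_j))^{−1} mod 11.
  i = 1 (α = 5): (5−9)(5−4)(5−10)(5−1) = (−4)·1·(−5)·4 = 80 ≡ 3, so v_1 = 3^{−1} = 4 (mod 11).
  i = 2 (α = 9): (9−5)(9−4)(9−10)(9−1) = 4·5·(−1)·8 = −160 ≡ 5, so v_2 = 5^{−1} = 9 (mod 11).
  i = 3 (α = 4): (4−5)(4−9)(4−10)(4−1) = (−1)·(−5)·(−6)·3 = −90 ≡ 9, so v_3 = 9^{−1} = 5 (mod 11).
  i = 4 (α = 10): (10−5)(10−9)(10−4)(10−1) = 5·1·6·9 = 270 ≡ 6, so v_4 = 6^{−1} = 2 (mod 11).
  i = 5 (α = 1): (1−5)(1−9)(1−4)(1−10) = (−4)·(−8)·(−3)·(−9) = 864 ≡ 6, so v_5 = 6^{−1} = 2 (mod 11).
  v = [4, 9, 5, 2, 2].
Step 2: syndromes of r = [9, 5, 9, 4, 2] (all sums mod 11).
  S_0 = Σ v_i r_i = 4·9 + 9·5 + 5·9 + 2·4 + 2·2 = 138 ≡ 6.
  S_1 = Σ v_i α_i r_i = 4·5·9 + 9·9·5 + 5·4·9 + 2·10·4 + 2·1·2 = 849 ≡ 2.
  α_i^2 mod 11 = [3, 4, 5, 1, 1].
  S_2 = Σ v_i α_i^2 r_i = 4·3·9 + 9·4·5 + 5·5·9 + 2·1·4 + 2·1·2 = 525 ≡ 8.
  S = (6, 2, 8) ≠ 0, so r is not a codeword (an error is present).
Step 3: locate the error. For a single error e at position i, S_ℓ = v_i·e·α_i^ℓ, so α_err = S_1/S_0.
  S_0^{−1} = 6^{−1} = 2 (mod 11), so α_err = 2·2 = 4 ≡ 4 = α_3. Error position i = 3.
  Consistency check: S_2/S_1 = 8·6 = 48 ≡ 4 = α_err ✓ (single-error assumption holds).
Step 4: error magnitude e = S_0/v_3 = S_0·∏_{j≠3}(α_3 − α_j) = 6·9 = 54 ≡ 10 (mod 11).
Step 5: correct position 3: c_3 = r_3 − e = 9 − 10 ≡ 10 (mod 11). Hence c = [9, 5, 10, 4, 2].
  Check: interpolating c through the α_i gives m(x) = 3 + 10·x (degree < 2) with m(α_i) = c_i for every i, so c is indeed a codeword.


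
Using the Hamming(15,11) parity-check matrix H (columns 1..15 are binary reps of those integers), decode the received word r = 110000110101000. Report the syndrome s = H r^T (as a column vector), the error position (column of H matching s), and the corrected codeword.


s = (1, 0, 1, 0)^T, error position = 10, corrected codeword c = 110000110001000

Compute s = H r^T mod 2 one row at a time:
  s_1 = 1 + 0 + 1 + 0 + 1 + 0 + 0 + 0 = 3 ≡ 1 (mod 2).
  s_2 = 0 + 0 + 0 + 1 + 1 + 0 + 0 + 0 = 2 ≡ 0 (mod 2).
  s_3 = 1 + 0 + 0 + 1 + 1 + 0 + 0 + 0 = 3 ≡ 1 (mod 2).
  s_4 = 1 + 0 + 0 + 1 + 0 + 0 + 0 + 0 = 2 ≡ 0 (mod 2).
s = (1, 0, 1, 0)^T — this equals column 10 of H (binary 1010), so error is at position 10.
Correct: flip bit 10 of r = 110000110101000 to get c = 110000110001000.


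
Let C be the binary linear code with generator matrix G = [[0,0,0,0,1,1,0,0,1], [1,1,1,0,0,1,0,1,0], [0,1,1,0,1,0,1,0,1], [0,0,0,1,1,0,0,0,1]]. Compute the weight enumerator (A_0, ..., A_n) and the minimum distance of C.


Weight distribution: A_0 = 1, A_2 = 1, A_3 = 3, A_4 = 2, A_5 = 4, A_6 = 3, A_7 = 1, A_8 = 1. Minimum distance d = 2.

Enumerate all 2^4 = 16 messages m ∈ F_2^4.
For each, compute codeword c = mG in F_2^9, then tally its weight.
  m = 0000 → c = 000000000, weight = 0.
  m = 1000 → c = 000011001, weight = 3.
  m = 0100 → c = 111001010, weight = 5.
  m = 1100 → c = 111010011, weight = 6.
  m = 0010 → c = 011010101, weight = 5.
  m = 1010 → c = 011001100, weight = 4.
  m = 0110 → c = 100011111, weight = 6.
  m = 1110 → c = 100000110, weight = 3.
  m = 0001 → c = 000110001, weight = 3.
  m = 1001 → c = 000101000, weight = 2.
  m = 0101 → c = 111111011, weight = 8.
  m = 1101 → c = 111100010, weight = 5.
  m = 0011 → c = 011100100, weight = 4.
  m = 1011 → c = 011111101, weight = 7.
  m = 0111 → c = 100101110, weight = 5.
  m = 1111 → c = 100110111, weight = 6.
Tally weights:
  weight 0: 1 codewords.
  weight 2: 1 codewords.
  weight 3: 3 codewords.
  weight 4: 2 codewords.
  weight 5: 4 codewords.
  weight 6: 3 codewords.
  weight 7: 1 codewords.
  weight 8: 1 codewords.
Minimum distance d = smallest w > 0 with A_w > 0 = 2.
Sanity: Σ A_w = 16 = 2^4 = 16 ✓.


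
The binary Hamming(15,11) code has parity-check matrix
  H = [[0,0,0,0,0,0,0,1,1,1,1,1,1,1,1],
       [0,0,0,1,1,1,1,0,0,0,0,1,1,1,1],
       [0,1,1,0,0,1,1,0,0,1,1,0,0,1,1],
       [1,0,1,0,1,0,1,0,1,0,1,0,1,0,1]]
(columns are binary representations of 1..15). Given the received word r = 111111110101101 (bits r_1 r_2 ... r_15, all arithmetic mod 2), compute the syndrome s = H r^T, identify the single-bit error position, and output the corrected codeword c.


s = (1, 1, 0, 0)^T, error position = 12, corrected codeword c = 111111110100101

Compute s = H r^T mod 2 one row at a time:
  s_1 = 1 + 0 + 1 + 0 + 1 + 1 + 0 + 1 = 5 ≡ 1 (mod 2).
  s_2 = 1 + 1 + 1 + 1 + 1 + 1 + 0 + 1 = 7 ≡ 1 (mod 2).
  s_3 = 1 + 1 + 1 + 1 + 1 + 0 + 0 + 1 = 6 ≡ 0 (mod 2).
  s_4 = 1 + 1 + 1 + 1 + 0 + 0 + 1 + 1 = 6 ≡ 0 (mod 2).
s = (1, 1, 0, 0)^T — this equals column 12 of H (binary 1100), so error is at position 12.
Correct: flip bit 12 of r = 111111110101101 to get c = 111111110100101.


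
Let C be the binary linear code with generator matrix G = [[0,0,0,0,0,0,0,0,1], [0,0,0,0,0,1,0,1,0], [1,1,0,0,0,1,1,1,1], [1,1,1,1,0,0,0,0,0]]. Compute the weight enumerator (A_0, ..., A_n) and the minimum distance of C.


Weight distribution: A_0 = 1, A_1 = 1, A_2 = 1, A_3 = 3, A_4 = 3, A_5 = 3, A_6 = 3, A_7 = 1. Minimum distance d = 1.

Enumerate all 2^4 = 16 messages m ∈ F_2^4.
For each, compute codeword c = mG in F_2^9, then tally its weight.
  m = 0000 → c = 000000000, weight = 0.
  m = 1000 → c = 000000001, weight = 1.
  m = 0100 → c = 000001010, weight = 2.
  m = 1100 → c = 000001011, weight = 3.
  m = 0010 → c = 110001111, weight = 6.
  m = 1010 → c = 110001110, weight = 5.
  m = 0110 → c = 110000101, weight = 4.
  m = 1110 → c = 110000100, weight = 3.
  m = 0001 → c = 111100000, weight = 4.
  m = 1001 → c = 111100001, weight = 5.
  m = 0101 → c = 111101010, weight = 6.
  m = 1101 → c = 111101011, weight = 7.
  m = 0011 → c = 001101111, weight = 6.
  m = 1011 → c = 001101110, weight = 5.
  m = 0111 → c = 001100101, weight = 4.
  m = 1111 → c = 001100100, weight = 3.
Tally weights:
  weight 0: 1 codewords.
  weight 1: 1 codewords.
  weight 2: 1 codewords.
  weight 3: 3 codewords.
  weight 4: 3 codewords.
  weight 5: 3 codewords.
  weight 6: 3 codewords.
  weight 7: 1 codewords.
Minimum distance d = smallest w > 0 with A_w > 0 = 1.
Sanity: Σ A_w = 16 = 2^4 = 16 ✓.


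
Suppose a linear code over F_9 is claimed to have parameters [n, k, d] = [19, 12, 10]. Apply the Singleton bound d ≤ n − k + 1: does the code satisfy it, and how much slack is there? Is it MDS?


Singleton RHS = n − k + 1 = 8, slack = -2, bound violated (no such code; not MDS).

Singleton bound: d ≤ n − k + 1.
Here n = 19, k = 12, so n − k + 1 = 8.
Given d = 10, check d ≤ 8: NO.
Slack = (n − k + 1) − d = -2.
The slack is negative: d = 10 exceeds n − k + 1 = 8 by 2, so the Singleton bound is violated and no linear [19, 12, 10]_9 code can exist. In particular it is not MDS (MDS requires d = n − k + 1 exactly).
Description: the claimed parameters are [19, 12, 10]_9; such a code would be impossible (violates the Singleton bound).


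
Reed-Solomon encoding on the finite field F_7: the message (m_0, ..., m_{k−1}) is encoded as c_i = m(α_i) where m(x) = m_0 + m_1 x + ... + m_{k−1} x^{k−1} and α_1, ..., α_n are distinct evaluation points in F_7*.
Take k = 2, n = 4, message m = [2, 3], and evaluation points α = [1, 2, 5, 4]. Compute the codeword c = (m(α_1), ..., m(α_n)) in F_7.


c = [5, 1, 3, 0]

Message polynomial: m(x) = 2 + 3·x (mod 7).
For each evaluation point α_i, compute m(α_i) mod 7:
  α_1 = 1: Horner steps 3 → 5, so m(1) = 5.
  α_2 = 2: Horner steps 3 → 1, so m(2) = 1.
  α_3 = 5: Horner steps 3 → 3, so m(5) = 3.
  α_4 = 4: Horner steps 3 → 0, so m(4) = 0.
Codeword c = [5, 1, 3, 0] ∈ F_7^4.


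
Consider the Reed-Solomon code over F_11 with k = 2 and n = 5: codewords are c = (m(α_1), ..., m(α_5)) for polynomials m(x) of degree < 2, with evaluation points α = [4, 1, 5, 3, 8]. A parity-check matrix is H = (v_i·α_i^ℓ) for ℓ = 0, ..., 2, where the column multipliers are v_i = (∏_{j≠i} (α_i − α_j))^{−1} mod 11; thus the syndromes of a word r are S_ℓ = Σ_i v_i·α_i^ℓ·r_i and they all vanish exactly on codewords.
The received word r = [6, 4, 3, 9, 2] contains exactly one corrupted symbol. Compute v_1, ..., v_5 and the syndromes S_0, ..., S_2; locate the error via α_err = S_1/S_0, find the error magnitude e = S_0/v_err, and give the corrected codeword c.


S = (4, 10, 3), error at position 5, error magnitude e = 8, c = [6, 4, 3, 9, 5].

Step 1: column multipliers v_i = (∏_{j≠i}(α_i − α_j))^{−1} mod 11.
  i = 1 (α = 4): (4−1)(4−5)(4−3)(4−8) = 3·(−1)·1·(−4) = 12 ≡ 1, so v_1 = 1^{−1} = 1 (mod 11).
  i = 2 (α = 1): (1−4)(1−5)(1−3)(1−8) = (−3)·(−4)·(−2)·(−7) = 168 ≡ 3, so v_2 = 3^{−1} = 4 (mod 11).
  i = 3 (α = 5): (5−4)(5−1)(5−3)(5−8) = 1·4·2·(−3) = −24 ≡ 9, so v_3 = 9^{−1} = 5 (mod 11).
  i = 4 (α = 3): (3−4)(3−1)(3−5)(3−8) = (−1)·2·(−2)·(−5) = −20 ≡ 2, so v_4 = 2^{−1} = 6 (mod 11).
  i = 5 (α = 8): (8−4)(8−1)(8−5)(8−3) = 4·7·3·5 = 420 ≡ 2, so v_5 = 2^{−1} = 6 (mod 11).
  v = [1, 4, 5, 6, 6].
Step 2: syndromes of r = [6, 4, 3, 9, 2] (all sums mod 11).
  S_0 = Σ v_i r_i = 1·6 + 4·4 + 5·3 + 6·9 + 6·2 = 103 ≡ 4.
  S_1 = Σ v_i α_i r_i = 1·4·6 + 4·1·4 + 5·5·3 + 6·3·9 + 6·8·2 = 373 ≡ 10.
  α_i^2 mod 11 = [5, 1, 3, 9, 9].
  S_2 = Σ v_i α_i^2 r_i = 1·5·6 + 4·1·4 + 5·3·3 + 6·9·9 + 6·9·2 = 685 ≡ 3.
  S = (4, 10, 3) ≠ 0, so r is not a codeword (an error is present).
Step 3: locate the error. For a single error e at position i, S_ℓ = v_i·e·α_i^ℓ, so α_err = S_1/S_0.
  S_0^{−1} = 4^{−1} = 3 (mod 11), so α_err = 10·3 = 30 ≡ 8 = α_5. Error position i = 5.
  Consistency check: S_2/S_1 = 3·10 = 30 ≡ 8 = α_err ✓ (single-error assumption holds).
Step 4: error magnitude e = S_0/v_5 = S_0·∏_{j≠5}(α_5 − α_j) = 4·2 = 8 ≡ 8 (mod 11).
Step 5: correct position 5: c_5 = r_5 − e = 2 − 8 ≡ 5 (mod 11). Hence c = [6, 4, 3, 9, 5].
  Check: interpolating c through the α_i gives m(x) = 7 + 8·x (degree < 2) with m(α_i) = c_i for every i, so c is indeed a codeword.


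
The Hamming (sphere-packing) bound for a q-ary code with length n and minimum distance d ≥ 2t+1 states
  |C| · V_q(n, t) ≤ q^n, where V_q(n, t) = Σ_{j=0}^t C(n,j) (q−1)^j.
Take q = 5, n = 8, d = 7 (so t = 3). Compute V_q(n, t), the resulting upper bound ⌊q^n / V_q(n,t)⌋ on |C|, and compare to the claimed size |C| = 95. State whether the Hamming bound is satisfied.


V_q(n, t) = 4065, q^n = 390625, Hamming bound = 96, |C| = 95 ≤ bound (satisfied).

Step 1: Compute V_q(n, t) = Σ_{j=0}^3 C(n, j) (q−1)^j.
  j = 0: C(8,0)·(4)^0 = 1·1 = 1.
  j = 1: C(8,1)·(4)^1 = 8·4 = 32.
  j = 2: C(8,2)·(4)^2 = 28·16 = 448.
  j = 3: C(8,3)·(4)^3 = 56·64 = 3584.
  V_q(n, t) = 1 + 32 + 448 + 3584 = 4065.
Step 2: q^n = 5^8 = 390625.
Step 3: Hamming bound ⌊q^n / V_q(n,t)⌋ = ⌊390625/4065⌋ = 96.
Step 4: Compare |C| = 95 to 96: satisfied.
The claimed |C| lies below the Hamming bound.


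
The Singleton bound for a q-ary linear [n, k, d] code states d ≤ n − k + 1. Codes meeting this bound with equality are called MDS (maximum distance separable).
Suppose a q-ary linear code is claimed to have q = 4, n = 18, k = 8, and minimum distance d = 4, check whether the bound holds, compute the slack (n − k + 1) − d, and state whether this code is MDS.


Singleton RHS = n − k + 1 = 11, slack = 7, bound satisfied, not MDS.

Singleton bound: d ≤ n − k + 1.
Here n = 18, k = 8, so n − k + 1 = 11.
Given d = 4, check d ≤ 11: YES.
Slack = (n − k + 1) − d = 7.
The code is NOT MDS (slack = 7 > 0).
Description: the claimed parameters are [18, 8, 4]_4; such a code would be non-MDS.


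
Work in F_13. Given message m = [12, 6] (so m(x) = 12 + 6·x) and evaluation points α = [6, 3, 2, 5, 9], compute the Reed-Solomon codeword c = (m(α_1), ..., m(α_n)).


c = [9, 4, 11, 3, 1]

Message polynomial: m(x) = 12 + 6·x (mod 13).
For each evaluation point α_i, compute m(α_i) mod 13:
  α_1 = 6: Horner steps 6 → 9, so m(6) = 9.
  α_2 = 3: Horner steps 6 → 4, so m(3) = 4.
  α_3 = 2: Horner steps 6 → 11, so m(2) = 11.
  α_4 = 5: Horner steps 6 → 3, so m(5) = 3.
  α_5 = 9: Horner steps 6 → 1, so m(9) = 1.
Codeword c = [9, 4, 11, 3, 1] ∈ F_13^5.


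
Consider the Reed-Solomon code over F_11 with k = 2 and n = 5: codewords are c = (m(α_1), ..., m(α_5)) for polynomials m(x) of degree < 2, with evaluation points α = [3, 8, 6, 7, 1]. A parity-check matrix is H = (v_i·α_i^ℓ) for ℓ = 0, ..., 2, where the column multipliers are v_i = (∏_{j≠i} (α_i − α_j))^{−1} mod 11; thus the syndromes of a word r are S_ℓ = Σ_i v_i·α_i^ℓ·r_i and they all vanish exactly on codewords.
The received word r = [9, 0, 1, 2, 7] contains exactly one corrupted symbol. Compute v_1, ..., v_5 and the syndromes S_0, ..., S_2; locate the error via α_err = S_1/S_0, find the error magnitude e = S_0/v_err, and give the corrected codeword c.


S = (2, 5, 7), error at position 2, error magnitude e = 8, c = [9, 3, 1, 2, 7].

Step 1: column multipliers v_i = (∏_{j≠i}(α_i − α_j))^{−1} mod 11.
  i = 1 (α = 3): (3−8)(3−6)(3−7)(3−1) = (−5)·(−3)·(−4)·2 = −120 ≡ 1, so v_1 = 1^{−1} = 1 (mod 11).
  i = 2 (α = 8): (8−3)(8−6)(8−7)(8−1) = 5·2·1·7 = 70 ≡ 4, so v_2 = 4^{−1} = 3 (mod 11).
  i = 3 (α = 6): (6−3)(6−8)(6−7)(6−1) = 3·(−2)·(−1)·5 = 30 ≡ 8, so v_3 = 8^{−1} = 7 (mod 11).
  i = 4 (α = 7): (7−3)(7−8)(7−6)(7−1) = 4·(−1)·1·6 = −24 ≡ 9, so v_4 = 9^{−1} = 5 (mod 11).
  i = 5 (α = 1): (1−3)(1−8)(1−6)(1−7) = (−2)·(−7)·(−5)·(−6) = 420 ≡ 2, so v_5 = 2^{−1} = 6 (mod 11).
  v = [1, 3, 7, 5, 6].
Step 2: syndromes of r = [9, 0, 1, 2, 7] (all sums mod 11).
  S_0 = Σ v_i r_i = 1·9 + 3·0 + 7·1 + 5·2 + 6·7 = 68 ≡ 2.
  S_1 = Σ v_i α_i r_i = 1·3·9 + 3·8·0 + 7·6·1 + 5·7·2 + 6·1·7 = 181 ≡ 5.
  α_i^2 mod 11 = [9, 9, 3, 5, 1].
  S_2 = Σ v_i α_i^2 r_i = 1·9·9 + 3·9·0 + 7·3·1 + 5·5·2 + 6·1·7 = 194 ≡ 7.
  S = (2, 5, 7) ≠ 0, so r is not a codeword (an error is present).
Step 3: locate the error. For a single error e at position i, S_ℓ = v_i·e·α_i^ℓ, so α_err = S_1/S_0.
  S_0^{−1} = 2^{−1} = 6 (mod 11), so α_err = 5·6 = 30 ≡ 8 = α_2. Error position i = 2.
  Consistency check: S_2/S_1 = 7·9 = 63 ≡ 8 = α_err ✓ (single-error assumption holds).
Step 4: error magnitude e = S_0/v_2 = S_0·∏_{j≠2}(α_2 − α_j) = 2·4 = 8 ≡ 8 (mod 11).
Step 5: correct position 2: c_2 = r_2 − e = 0 − 8 ≡ 3 (mod 11). Hence c = [9, 3, 1, 2, 7].
  Check: interpolating c through the α_i gives m(x) = 6 + 1·x (degree < 2) with m(α_i) = c_i for every i, so c is indeed a codeword.
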